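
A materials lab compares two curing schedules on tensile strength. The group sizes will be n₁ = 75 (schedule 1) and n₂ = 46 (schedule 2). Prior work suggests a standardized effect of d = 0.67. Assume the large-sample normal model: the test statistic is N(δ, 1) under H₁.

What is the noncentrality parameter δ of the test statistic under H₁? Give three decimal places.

The noncentrality parameter scales effect size by the design's sample-size factor: δ = d / √(1/n₁ + 1/n₂) = 0.67 / √(1/75 + 1/46) = 3.5776

δ ≈ 3.578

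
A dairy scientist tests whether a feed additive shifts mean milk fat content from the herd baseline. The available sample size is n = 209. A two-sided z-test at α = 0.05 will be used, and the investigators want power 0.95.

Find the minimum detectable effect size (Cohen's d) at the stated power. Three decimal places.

Need Φ(δ − 1.960) = 0.95, so δ = 1.960 + 1.645 = 3.605.
(The second rejection-region term Φ(−δ − z_{α/2}) is negligible and dropped.)
δ = d·√n ⇒ d = δ/√n = 3.605/√209 = 0.2494.

d ≈ 0.249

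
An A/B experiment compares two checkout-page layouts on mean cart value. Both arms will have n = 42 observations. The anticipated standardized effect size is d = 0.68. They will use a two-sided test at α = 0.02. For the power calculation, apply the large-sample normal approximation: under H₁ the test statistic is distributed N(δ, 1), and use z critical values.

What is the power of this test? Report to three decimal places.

Noncentrality parameter: δ = d·√(n/2) = 0.68 × √(42/2) = 3.1162
Two-sided α = 0.02 → critical value z_{0.01} = 2.326.
Power = Φ(δ − 2.326) + Φ(−δ − 2.326) = Φ(0.790) + Φ(-5.442) = 0.7852 + 0.0000 = 0.7852.

Power ≈ 0.785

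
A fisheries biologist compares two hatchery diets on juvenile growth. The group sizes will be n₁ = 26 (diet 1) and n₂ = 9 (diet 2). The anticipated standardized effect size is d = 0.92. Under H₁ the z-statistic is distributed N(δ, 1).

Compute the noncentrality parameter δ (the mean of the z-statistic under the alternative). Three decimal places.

δ ≈ 2.379

δ = d / √(1/n₁ + 1/n₂) = 0.92 / √(1/26 + 1/9) = 2.3788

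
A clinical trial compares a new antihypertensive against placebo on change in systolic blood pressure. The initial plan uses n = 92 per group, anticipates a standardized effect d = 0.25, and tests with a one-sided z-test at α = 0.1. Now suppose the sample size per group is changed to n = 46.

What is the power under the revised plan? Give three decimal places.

Power ≈ 0.467

With n = 46 per group: δ = d·√(n/2) = 0.25 × √(46/2) = 1.1990. Critical value z_{0.1} = 1.282.
Revised power = P(Z > 1.282 − δ) = Φ(-0.083) = 0.4671.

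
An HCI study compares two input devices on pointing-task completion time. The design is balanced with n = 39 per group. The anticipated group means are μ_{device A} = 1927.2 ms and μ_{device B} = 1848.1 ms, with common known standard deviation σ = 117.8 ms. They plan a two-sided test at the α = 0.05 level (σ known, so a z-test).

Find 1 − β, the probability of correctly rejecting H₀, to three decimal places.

Power ≈ 0.843

Standardized effect: d = |μ_{device A} − μ_{device B}| / σ = |1927.2 − 1848.1| / 117.8 = 0.6715
Noncentrality parameter: δ = d·√(n/2) = 0.6715 × √(39/2) = 2.9652
Two-sided α = 0.05 → critical value z_{0.025} = 1.960.
Power = Φ(δ − 1.960) + Φ(−δ − 1.960) = Φ(1.005) + Φ(-4.925) = 0.8426 + 0.0000 = 0.8426.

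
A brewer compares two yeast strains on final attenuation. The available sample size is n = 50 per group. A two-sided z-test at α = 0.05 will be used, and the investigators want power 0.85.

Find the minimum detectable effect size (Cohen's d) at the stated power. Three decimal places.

d ≈ 0.599

Required noncentrality: δ = z_{0.025} + z_{0.15} = 1.960 + 1.036 = 2.996.
(The second rejection-region term Φ(−δ − z_{α/2}) is negligible and dropped.)
δ = d·√(n/2) ⇒ d = δ/√(n/2) = 2.996/√(50/2) = 0.5993.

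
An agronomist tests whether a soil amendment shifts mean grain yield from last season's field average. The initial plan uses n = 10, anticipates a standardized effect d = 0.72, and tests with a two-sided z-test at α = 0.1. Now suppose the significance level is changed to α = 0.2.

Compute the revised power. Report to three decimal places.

Power ≈ 0.840

δ = d·√n = 0.72 × √10 = 2.2768 (unchanged). New critical value: z_{0.1} = 1.282.
Revised power = Φ(δ − 1.282) + Φ(−δ − 1.282) = Φ(0.995) + Φ(-3.558) = 0.8402 + 0.0002 = 0.8404.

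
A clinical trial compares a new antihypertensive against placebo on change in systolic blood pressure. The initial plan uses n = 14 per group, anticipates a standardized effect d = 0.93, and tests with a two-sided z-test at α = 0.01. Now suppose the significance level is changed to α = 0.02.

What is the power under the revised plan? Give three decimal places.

δ = d·√(n/2) = 0.93 × √(14/2) = 2.4605 (unchanged). New critical value: z_{0.01} = 2.326.
Revised power = Φ(δ − 2.326) + Φ(−δ − 2.326) = Φ(0.134) + Φ(-4.787) = 0.5534 + 0.0000 = 0.5534.

Power ≈ 0.553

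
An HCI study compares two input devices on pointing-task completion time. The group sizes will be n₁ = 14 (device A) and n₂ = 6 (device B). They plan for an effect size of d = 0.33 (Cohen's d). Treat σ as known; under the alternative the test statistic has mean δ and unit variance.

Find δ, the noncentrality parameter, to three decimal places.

δ = d / √(1/n₁ + 1/n₂) = 0.33 / √(1/14 + 1/6) = 0.6763

δ ≈ 0.676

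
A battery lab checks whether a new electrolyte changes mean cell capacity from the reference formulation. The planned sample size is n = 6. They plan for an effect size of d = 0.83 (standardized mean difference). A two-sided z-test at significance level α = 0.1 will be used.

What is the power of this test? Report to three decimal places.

Noncentrality parameter: δ = d·√n = 0.83 × √6 = 2.0331
Two-sided α = 0.1 → critical value z_{0.05} = 1.645.
Power = Φ(δ − 1.645) + Φ(−δ − 1.645) = Φ(0.388) + Φ(-3.678) = 0.6511 + 0.0001 = 0.6512.

Power ≈ 0.651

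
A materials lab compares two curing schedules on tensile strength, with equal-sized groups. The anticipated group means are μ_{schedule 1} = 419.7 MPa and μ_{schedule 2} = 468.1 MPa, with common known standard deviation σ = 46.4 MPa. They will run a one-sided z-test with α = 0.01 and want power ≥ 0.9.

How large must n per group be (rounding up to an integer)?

n = 24 per group

Standardized effect: d = |μ_{schedule 1} − μ_{schedule 2}| / σ = |419.7 − 468.1| / 46.4 = 1.0431
For power 0.9 need Φ(δ − z_{0.01}) = 0.9, so δ = z_{0.01} + z_{0.10} = 2.326 + 1.282 = 3.608.
δ = d·√(n/2) ⇒ n = 2(δ/d)² = 2 × (3.608 / 1.0431)² = 23.93.
Round up to the next whole unit.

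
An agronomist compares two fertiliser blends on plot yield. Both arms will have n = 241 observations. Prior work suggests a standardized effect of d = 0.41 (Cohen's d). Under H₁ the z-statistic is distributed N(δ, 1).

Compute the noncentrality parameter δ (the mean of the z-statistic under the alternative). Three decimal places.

δ = d·√(n/2) = 0.41 × √(241/2) = 4.5007

δ ≈ 4.501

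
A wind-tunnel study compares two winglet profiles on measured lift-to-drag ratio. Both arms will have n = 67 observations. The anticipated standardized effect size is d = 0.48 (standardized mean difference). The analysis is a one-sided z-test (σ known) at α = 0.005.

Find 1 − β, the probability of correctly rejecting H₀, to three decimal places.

Noncentrality parameter: δ = d·√(n/2) = 0.48 × √(67/2) = 2.7782
Critical value for a one-sided test at α = 0.005: z_α = 2.576.
Power = P(Z > 2.576 − δ) = Φ(0.202) = 0.5802.

Power ≈ 0.580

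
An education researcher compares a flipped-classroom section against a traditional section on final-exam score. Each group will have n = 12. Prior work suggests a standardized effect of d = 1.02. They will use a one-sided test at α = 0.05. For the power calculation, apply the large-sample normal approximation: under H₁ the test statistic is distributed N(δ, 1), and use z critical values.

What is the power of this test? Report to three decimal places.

Noncentrality parameter: λ = d·√(n/2) = 1.02 × √(12/2) = 2.4985
One-sided α = 0.05 → critical value z_{0.05} = 1.645.
Power = P(Z > 1.645 − λ) = Φ(0.854) = 0.8033.

Power ≈ 0.803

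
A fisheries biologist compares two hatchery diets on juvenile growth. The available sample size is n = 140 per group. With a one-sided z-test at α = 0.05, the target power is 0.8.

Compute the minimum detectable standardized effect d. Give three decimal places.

d ≈ 0.297

Need Φ(δ − 1.645) = 0.8, so δ = 1.645 + 0.842 = 2.486.
δ = d·√(n/2) ⇒ d = δ/√(n/2) = 2.486/√(140/2) = 0.2972.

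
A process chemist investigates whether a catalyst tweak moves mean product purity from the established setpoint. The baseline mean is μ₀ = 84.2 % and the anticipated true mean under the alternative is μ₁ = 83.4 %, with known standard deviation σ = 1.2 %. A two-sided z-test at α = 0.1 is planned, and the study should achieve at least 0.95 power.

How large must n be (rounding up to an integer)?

n = 25

Standardized effect: d = |μ₁ − μ₀| / σ = |83.4 − 84.2| / 1.2 = 0.6667
For power 0.95 need Φ(δ − z_{0.05}) = 0.95, so δ = z_{0.05} + z_{0.05} = 1.645 + 1.645 = 3.290.
(The Φ(−δ − z_{α/2}) term is vanishingly small for δ > 0 and is dropped in the standard sample-size formula.)
δ = d·√n ⇒ n = (δ/d)² = (3.290 / 0.6667)² = 24.35.
Round up to the next whole unit.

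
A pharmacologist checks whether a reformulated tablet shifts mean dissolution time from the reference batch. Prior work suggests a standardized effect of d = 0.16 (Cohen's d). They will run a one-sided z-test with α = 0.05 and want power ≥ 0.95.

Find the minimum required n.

Set Φ(δ − 1.645) = 0.95; then δ − 1.645 = Φ⁻¹(0.95) = 1.645, giving δ = 3.290.
δ = d·√n ⇒ n = (δ/d)² = (3.290 / 0.16)² = 422.74.
Rounding up, n = 423.

n = 423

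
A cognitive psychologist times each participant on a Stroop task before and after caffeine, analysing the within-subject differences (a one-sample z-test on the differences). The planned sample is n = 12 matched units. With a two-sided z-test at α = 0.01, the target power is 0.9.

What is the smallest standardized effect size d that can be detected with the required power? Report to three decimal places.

d ≈ 1.114

Required noncentrality: δ = z_{0.005} + z_{0.10} = 2.576 + 1.282 = 3.857.
(The second rejection-region term Φ(−δ − z_{α/2}) is negligible and dropped.)
δ = d·√n ⇒ d = δ/√n = 3.857/√12 = 1.1135.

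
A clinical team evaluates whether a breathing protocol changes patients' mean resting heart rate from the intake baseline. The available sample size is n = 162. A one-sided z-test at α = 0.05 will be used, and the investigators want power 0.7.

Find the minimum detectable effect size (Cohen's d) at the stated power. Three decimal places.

d ≈ 0.170

Need Φ(δ − 1.645) = 0.7, so δ = 1.645 + 0.524 = 2.169.
δ = d·√n ⇒ d = δ/√n = 2.169/√162 = 0.1704.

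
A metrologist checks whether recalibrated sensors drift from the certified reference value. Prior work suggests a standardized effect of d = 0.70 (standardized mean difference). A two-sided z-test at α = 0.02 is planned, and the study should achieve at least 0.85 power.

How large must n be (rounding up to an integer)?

For power 0.85 need Φ(δ − z_{0.01}) = 0.85, so δ = z_{0.01} + z_{0.15} = 2.326 + 1.036 = 3.363.
(For δ > 0 the lower-tail rejection region contributes negligibly to power, so the one-term inversion is standard.)
δ = d·√n ⇒ n = (δ/d)² = (3.363 / 0.70)² = 23.08.
Round up to the next whole unit.

n = 24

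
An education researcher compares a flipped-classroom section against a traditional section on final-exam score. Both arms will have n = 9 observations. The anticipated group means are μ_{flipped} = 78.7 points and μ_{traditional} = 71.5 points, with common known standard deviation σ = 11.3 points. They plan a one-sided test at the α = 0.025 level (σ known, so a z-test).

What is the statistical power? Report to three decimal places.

Power ≈ 0.271

Standardized effect: d = |μ_{flipped} − μ_{traditional}| / σ = |78.7 − 71.5| / 11.3 = 0.6372
Noncentrality parameter: δ = d·√(n/2) = 0.6372 × √(9/2) = 1.3516
One-sided α = 0.025 → critical value z_{0.025} = 1.960.
Power = P(Z > 1.960 − δ) = Φ(-0.608) = 0.2715.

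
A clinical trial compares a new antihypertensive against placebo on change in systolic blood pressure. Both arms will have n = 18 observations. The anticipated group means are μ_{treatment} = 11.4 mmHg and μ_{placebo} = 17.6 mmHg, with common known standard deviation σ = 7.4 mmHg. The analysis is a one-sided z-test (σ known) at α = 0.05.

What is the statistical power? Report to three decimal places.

Standardized effect: d = |μ_{treatment} − μ_{placebo}| / σ = |11.4 − 17.6| / 7.4 = 0.8378
Noncentrality parameter: δ = d·√(n/2) = 0.8378 × √(18/2) = 2.5135
Critical value for a one-sided test at α = 0.05: z_α = 1.645.
Power = P(Z > 1.645 − δ) = Φ(0.869) = 0.8075.

Power ≈ 0.807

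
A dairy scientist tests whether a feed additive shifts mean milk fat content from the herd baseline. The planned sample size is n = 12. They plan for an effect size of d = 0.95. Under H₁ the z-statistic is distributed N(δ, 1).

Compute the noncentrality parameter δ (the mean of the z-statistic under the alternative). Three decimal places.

δ ≈ 3.291

The noncentrality parameter scales effect size by the design's sample-size factor: δ = d·√n = 0.95 × √12 = 3.2909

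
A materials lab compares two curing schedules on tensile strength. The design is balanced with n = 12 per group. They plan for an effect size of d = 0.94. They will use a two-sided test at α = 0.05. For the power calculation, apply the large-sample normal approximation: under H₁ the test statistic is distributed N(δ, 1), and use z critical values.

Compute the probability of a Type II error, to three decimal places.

β ≈ 0.366

Noncentrality parameter: δ = d·√(n/2) = 0.94 × √(12/2) = 2.3025
Two-sided α = 0.05 → critical value z_{0.025} = 1.960.
Power = Φ(δ − 1.960) + Φ(−δ − 1.960) = Φ(0.343) + Φ(-4.262) = 0.6340 + 0.0000 = 0.6340.
Type II error: β = 1 − power = 1 − 0.6340 = 0.3660.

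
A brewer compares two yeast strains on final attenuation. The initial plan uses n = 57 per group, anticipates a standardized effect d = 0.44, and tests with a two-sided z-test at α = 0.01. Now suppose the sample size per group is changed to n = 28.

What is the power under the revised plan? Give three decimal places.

Power ≈ 0.176

With n = 28 per group: δ = d·√(n/2) = 0.44 × √(28/2) = 1.6463. Critical value z_{0.005} = 2.576.
Revised power = Φ(δ − 2.576) + Φ(−δ − 2.576) = Φ(-0.930) + Φ(-4.222) = 0.1763 + 0.0000 = 0.1763.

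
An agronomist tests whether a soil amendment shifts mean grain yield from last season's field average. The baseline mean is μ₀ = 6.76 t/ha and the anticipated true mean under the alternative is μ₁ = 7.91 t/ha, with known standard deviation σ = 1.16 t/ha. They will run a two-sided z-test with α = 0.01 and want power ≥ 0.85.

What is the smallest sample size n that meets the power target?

n = 14

Standardized effect: d = |μ₁ − μ₀| / σ = |7.91 − 6.76| / 1.16 = 0.9914
For power 0.85 need Φ(δ − z_{0.005}) = 0.85, so δ = z_{0.005} + z_{0.15} = 2.576 + 1.036 = 3.612.
(Ignoring the negligible lower-tail rejection probability gives the usual closed-form inversion.)
δ = d·√n ⇒ n = (δ/d)² = (3.612 / 0.9914)² = 13.28.
Round up to the next whole unit.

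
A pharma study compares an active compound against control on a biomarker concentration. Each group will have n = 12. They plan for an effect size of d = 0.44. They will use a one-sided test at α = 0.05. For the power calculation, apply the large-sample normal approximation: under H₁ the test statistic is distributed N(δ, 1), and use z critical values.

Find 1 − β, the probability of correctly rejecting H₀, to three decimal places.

Noncentrality parameter: δ = d·√(n/2) = 0.44 × √(12/2) = 1.0778
Critical value for a one-sided test at α = 0.05: z_α = 1.645.
Power = Φ(δ − 1.645) = Φ(-0.567) = 0.2853.

Power ≈ 0.285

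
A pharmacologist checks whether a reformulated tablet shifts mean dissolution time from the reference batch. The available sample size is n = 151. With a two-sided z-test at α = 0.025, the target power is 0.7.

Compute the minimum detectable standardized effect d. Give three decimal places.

Required noncentrality: δ = z_{0.0125} + z_{0.30} = 2.241 + 0.524 = 2.766.
(The second rejection-region term Φ(−δ − z_{α/2}) is negligible and dropped.)
δ = d·√n ⇒ d = δ/√n = 2.766/√151 = 0.2251.

d ≈ 0.225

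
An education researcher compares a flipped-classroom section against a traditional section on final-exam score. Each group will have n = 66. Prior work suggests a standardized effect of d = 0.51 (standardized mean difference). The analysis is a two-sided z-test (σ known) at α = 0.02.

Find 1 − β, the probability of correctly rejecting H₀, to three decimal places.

Noncentrality parameter: δ = d·√(n/2) = 0.51 × √(66/2) = 2.9297
Critical value for a two-sided test at α = 0.02: z_{α/2} = 2.326.
Power = Φ(δ − 2.326) + Φ(−δ − 2.326) = Φ(0.603) + Φ(-5.256) = 0.7269 + 0.0000 = 0.7269.

Power ≈ 0.727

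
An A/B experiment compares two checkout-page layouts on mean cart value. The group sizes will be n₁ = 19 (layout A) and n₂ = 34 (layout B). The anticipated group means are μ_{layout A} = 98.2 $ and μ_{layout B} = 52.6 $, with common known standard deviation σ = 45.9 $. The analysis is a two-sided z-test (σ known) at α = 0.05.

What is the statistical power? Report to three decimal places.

Standardized effect: d = |μ_{layout A} − μ_{layout B}| / σ = |98.2 − 52.6| / 45.9 = 0.9935
Noncentrality parameter: λ = d / √(1/n₁ + 1/n₂) = 0.9935 / √(1/19 + 1/34) = 3.4684
Two-sided α = 0.05 → critical value z_{0.025} = 1.960.
Power = Φ(λ − 1.960) + Φ(−λ − 1.960) = Φ(1.508) + Φ(-5.428) = 0.9343 + 0.0000 = 0.9343.

Power ≈ 0.934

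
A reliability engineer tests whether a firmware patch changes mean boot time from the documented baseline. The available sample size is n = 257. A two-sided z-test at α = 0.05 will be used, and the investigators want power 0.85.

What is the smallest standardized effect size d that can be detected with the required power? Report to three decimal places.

Required noncentrality: δ = z_{0.025} + z_{0.15} = 1.960 + 1.036 = 2.996.
(The second rejection-region term Φ(−δ − z_{α/2}) is negligible and dropped.)
δ = d·√n ⇒ d = δ/√n = 2.996/√257 = 0.1869.

d ≈ 0.187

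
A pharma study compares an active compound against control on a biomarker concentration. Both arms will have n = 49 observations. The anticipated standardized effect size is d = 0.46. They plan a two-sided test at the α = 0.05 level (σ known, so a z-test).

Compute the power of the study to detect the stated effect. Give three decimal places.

Power ≈ 0.624

Noncentrality parameter: δ = d·√(n/2) = 0.46 × √(49/2) = 2.2769
Critical value for a two-sided test at α = 0.05: z_{α/2} = 1.960.
Power = Φ(δ − 1.960) + Φ(−δ − 1.960) = Φ(0.317) + Φ(-4.237) = 0.6243 + 0.0000 = 0.6244.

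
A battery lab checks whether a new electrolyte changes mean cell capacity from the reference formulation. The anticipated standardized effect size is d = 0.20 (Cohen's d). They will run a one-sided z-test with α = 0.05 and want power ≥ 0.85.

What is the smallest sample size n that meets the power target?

n = 180

For power 0.85 need Φ(δ − z_{0.05}) = 0.85, so δ = z_{0.05} + z_{0.15} = 1.645 + 1.036 = 2.681.
δ = d·√n ⇒ n = (δ/d)² = (2.681 / 0.20)² = 179.73.
Rounding up, n = 180.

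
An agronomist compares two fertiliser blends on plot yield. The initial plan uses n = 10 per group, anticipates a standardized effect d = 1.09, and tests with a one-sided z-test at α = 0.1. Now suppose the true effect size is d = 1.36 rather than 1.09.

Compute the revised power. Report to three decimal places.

With d = 1.36: δ = d·√(n/2) = 1.36 × √(10/2) = 3.0411. Critical value z_{0.1} = 1.282.
Revised power = P(Z > 1.282 − δ) = Φ(1.760) = 0.9608.

Power ≈ 0.961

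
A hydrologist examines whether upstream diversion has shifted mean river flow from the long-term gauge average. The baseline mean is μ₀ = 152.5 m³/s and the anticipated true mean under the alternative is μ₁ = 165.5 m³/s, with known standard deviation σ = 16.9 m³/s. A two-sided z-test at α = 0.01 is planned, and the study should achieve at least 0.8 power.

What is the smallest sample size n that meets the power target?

n = 20

Standardized effect: d = |μ₁ − μ₀| / σ = |165.5 − 152.5| / 16.9 = 0.7692
For power 0.8 need Φ(δ − z_{0.005}) = 0.8, so δ = z_{0.005} + z_{0.20} = 2.576 + 0.842 = 3.417.
(The Φ(−δ − z_{α/2}) term is vanishingly small for δ > 0 and is dropped in the standard sample-size formula.)
δ = d·√n ⇒ n = (δ/d)² = (3.417 / 0.7692)² = 19.74.
Round up to the next whole unit.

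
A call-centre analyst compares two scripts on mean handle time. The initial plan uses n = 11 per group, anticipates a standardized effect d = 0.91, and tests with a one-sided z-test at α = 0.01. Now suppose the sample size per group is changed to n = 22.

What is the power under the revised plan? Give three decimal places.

With n = 22 per group: δ = d·√(n/2) = 0.91 × √(22/2) = 3.0181. Critical value z_{0.01} = 2.326.
Revised power = P(Z > 2.326 − δ) = Φ(0.692) = 0.7555.

Power ≈ 0.755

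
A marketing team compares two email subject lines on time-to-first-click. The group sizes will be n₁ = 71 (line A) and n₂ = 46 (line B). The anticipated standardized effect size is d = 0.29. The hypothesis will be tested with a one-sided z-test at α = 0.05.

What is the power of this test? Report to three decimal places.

Noncentrality parameter: δ = d / √(1/n₁ + 1/n₂) = 0.29 / √(1/71 + 1/46) = 1.5322
One-sided α = 0.05 → critical value z_{0.05} = 1.645.
Power = P(Z > 1.645 − δ) = Φ(-0.113) = 0.4551.

Power ≈ 0.455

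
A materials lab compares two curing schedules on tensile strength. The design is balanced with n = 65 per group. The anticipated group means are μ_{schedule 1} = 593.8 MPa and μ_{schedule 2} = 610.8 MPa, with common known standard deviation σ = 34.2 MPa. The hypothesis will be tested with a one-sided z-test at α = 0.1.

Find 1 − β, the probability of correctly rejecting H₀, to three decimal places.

Power ≈ 0.940

Standardized effect: d = |μ_{schedule 1} − μ_{schedule 2}| / σ = |593.8 − 610.8| / 34.2 = 0.4971
Noncentrality parameter: δ = d·√(n/2) = 0.4971 × √(65/2) = 2.8338
One-sided α = 0.1 → critical value z_{0.1} = 1.282.
Power = P(Z > 1.282 − δ) = Φ(1.552) = 0.9397.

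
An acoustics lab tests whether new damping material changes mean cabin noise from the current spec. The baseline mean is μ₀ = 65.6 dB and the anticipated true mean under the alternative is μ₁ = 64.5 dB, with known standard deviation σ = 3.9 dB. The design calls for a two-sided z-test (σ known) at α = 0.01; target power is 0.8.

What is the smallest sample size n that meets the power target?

n = 147

Standardized effect: d = |μ₁ − μ₀| / σ = |64.5 − 65.6| / 3.9 = 0.2821
For power 0.8 need Φ(δ − z_{0.005}) = 0.8, so δ = z_{0.005} + z_{0.20} = 2.576 + 0.842 = 3.417.
(For δ > 0 the lower-tail rejection region contributes negligibly to power, so the one-term inversion is standard.)
δ = d·√n ⇒ n = (δ/d)² = (3.417 / 0.2821)² = 146.81.
Round up to the next whole unit.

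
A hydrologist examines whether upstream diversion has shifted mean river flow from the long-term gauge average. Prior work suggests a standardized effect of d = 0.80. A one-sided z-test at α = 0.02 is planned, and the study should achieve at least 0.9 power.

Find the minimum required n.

For power 0.9 need Φ(δ − z_{0.02}) = 0.9, so δ = z_{0.02} + z_{0.10} = 2.054 + 1.282 = 3.335.
δ = d·√n ⇒ n = (δ/d)² = (3.335 / 0.80)² = 17.38.
Round up to the next whole unit.

n = 18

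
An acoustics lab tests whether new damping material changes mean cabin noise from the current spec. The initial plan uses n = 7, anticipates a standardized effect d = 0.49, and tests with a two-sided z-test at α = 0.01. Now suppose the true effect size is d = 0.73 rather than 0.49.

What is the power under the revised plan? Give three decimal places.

With d = 0.73: δ = d·√n = 0.73 × √7 = 1.9314. Critical value z_{0.005} = 2.576.
Revised power = Φ(δ − 2.576) + Φ(−δ − 2.576) = Φ(-0.644) + Φ(-4.507) = 0.2596 + 0.0000 = 0.2597.

Power ≈ 0.260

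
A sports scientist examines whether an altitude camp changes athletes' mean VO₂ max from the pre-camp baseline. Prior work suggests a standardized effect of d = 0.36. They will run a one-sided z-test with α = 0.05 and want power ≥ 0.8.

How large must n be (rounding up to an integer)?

n = 48

Set Φ(δ − 1.645) = 0.8; then δ − 1.645 = Φ⁻¹(0.8) = 0.842, giving δ = 2.486.
δ = d·√n ⇒ n = (δ/d)² = (2.486 / 0.36)² = 47.70.
Rounding up, n = 48.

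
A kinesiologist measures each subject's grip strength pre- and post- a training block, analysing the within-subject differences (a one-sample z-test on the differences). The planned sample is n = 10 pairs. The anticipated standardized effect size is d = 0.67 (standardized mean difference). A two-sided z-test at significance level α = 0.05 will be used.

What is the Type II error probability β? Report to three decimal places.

Noncentrality parameter: δ = d·√n = 0.67 × √10 = 2.1187
Critical value for a two-sided test at α = 0.05: z_{α/2} = 1.960.
Power = Φ(δ − 1.960) + Φ(−δ − 1.960) = Φ(0.159) + Φ(-4.079) = 0.5631 + 0.0000 = 0.5631.
Type II error: β = 1 − power = 1 − 0.5631 = 0.4369.

β ≈ 0.437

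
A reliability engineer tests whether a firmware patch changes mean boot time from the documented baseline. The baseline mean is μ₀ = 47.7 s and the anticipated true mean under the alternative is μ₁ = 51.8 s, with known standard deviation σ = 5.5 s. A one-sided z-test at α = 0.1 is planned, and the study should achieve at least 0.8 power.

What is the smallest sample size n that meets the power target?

n = 9

Standardized effect: d = |μ₁ − μ₀| / σ = |51.8 − 47.7| / 5.5 = 0.7455
For power 0.8 need Φ(δ − z_{0.1}) = 0.8, so δ = z_{0.1} + z_{0.20} = 1.282 + 0.842 = 2.123.
δ = d·√n ⇒ n = (δ/d)² = (2.123 / 0.7455)² = 8.11.
Rounding up, n = 9.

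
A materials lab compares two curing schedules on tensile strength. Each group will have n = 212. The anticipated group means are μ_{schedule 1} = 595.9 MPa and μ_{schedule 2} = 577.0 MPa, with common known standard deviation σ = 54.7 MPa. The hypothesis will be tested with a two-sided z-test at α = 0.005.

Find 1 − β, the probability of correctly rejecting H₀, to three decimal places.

Standardized effect: d = |μ_{schedule 1} − μ_{schedule 2}| / σ = |595.9 − 577.0| / 54.7 = 0.3455
Noncentrality parameter: δ = d·√(n/2) = 0.3455 × √(212/2) = 3.5574
Two-sided α = 0.005 → critical value z_{0.0025} = 2.807.
Power = Φ(δ − 2.807) + Φ(−δ − 2.807) = Φ(0.750) + Φ(-6.364) = 0.7735 + 0.0000 = 0.7735.

Power ≈ 0.773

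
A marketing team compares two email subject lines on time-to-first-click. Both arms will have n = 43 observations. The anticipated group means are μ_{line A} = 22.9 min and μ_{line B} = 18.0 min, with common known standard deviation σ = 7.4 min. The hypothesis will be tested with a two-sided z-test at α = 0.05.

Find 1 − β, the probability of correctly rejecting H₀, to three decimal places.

Standardized effect: d = |μ_{line A} − μ_{line B}| / σ = |22.9 − 18.0| / 7.4 = 0.6622
Noncentrality parameter: δ = d·√(n/2) = 0.6622 × √(43/2) = 3.0703
Critical value for a two-sided test at α = 0.05: z_{α/2} = 1.960.
Power = Φ(δ − 1.960) + Φ(−δ − 1.960) = Φ(1.110) + Φ(-5.030) = 0.8666 + 0.0000 = 0.8666.

Power ≈ 0.867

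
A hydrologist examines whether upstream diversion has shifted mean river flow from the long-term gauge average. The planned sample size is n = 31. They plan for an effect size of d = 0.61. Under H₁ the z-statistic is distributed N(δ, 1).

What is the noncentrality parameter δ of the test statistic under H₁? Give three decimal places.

δ ≈ 3.396

δ = d·√n = 0.61 × √31 = 3.3963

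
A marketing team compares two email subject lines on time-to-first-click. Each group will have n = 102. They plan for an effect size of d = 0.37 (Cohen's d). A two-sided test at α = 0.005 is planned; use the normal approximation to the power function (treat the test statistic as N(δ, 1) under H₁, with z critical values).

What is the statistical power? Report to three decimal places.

Power ≈ 0.435

Noncentrality parameter: δ = d·√(n/2) = 0.37 × √(102/2) = 2.6423
Two-sided α = 0.005 → critical value z_{0.0025} = 2.807.
Power = Φ(δ − 2.807) + Φ(−δ − 2.807) = Φ(-0.165) + Φ(-5.449) = 0.4346 + 0.0000 = 0.4346.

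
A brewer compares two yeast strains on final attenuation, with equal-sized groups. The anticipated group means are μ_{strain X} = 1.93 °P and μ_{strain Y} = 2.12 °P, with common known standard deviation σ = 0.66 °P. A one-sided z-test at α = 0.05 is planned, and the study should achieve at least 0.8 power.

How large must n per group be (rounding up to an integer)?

n = 150 per group

Standardized effect: d = |μ_{strain X} − μ_{strain Y}| / σ = |1.93 − 2.12| / 0.66 = 0.2879
Set Φ(δ − 1.645) = 0.8; then δ − 1.645 = Φ⁻¹(0.8) = 0.842, giving δ = 2.486.
δ = d·√(n/2) ⇒ n = 2(δ/d)² = 2 × (2.486 / 0.2879)² = 149.20.
Round up to the next whole unit.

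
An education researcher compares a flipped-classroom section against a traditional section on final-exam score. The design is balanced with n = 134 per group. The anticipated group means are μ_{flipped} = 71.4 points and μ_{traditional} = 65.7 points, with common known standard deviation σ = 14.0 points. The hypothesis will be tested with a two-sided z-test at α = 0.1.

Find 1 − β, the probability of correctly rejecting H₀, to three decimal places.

Power ≈ 0.954

Standardized effect: d = |μ_{flipped} − μ_{traditional}| / σ = |71.4 − 65.7| / 14.0 = 0.4071
Noncentrality parameter: δ = d·√(n/2) = 0.4071 × √(134/2) = 3.3326
Critical value for a two-sided test at α = 0.1: z_{α/2} = 1.645.
Power = Φ(δ − 1.645) + Φ(−δ − 1.645) = Φ(1.688) + Φ(-4.977) = 0.9543 + 0.0000 = 0.9543.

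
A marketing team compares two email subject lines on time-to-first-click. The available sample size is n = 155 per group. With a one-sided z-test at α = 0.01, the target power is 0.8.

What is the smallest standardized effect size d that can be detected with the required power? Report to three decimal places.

Need Φ(δ − 2.326) = 0.8, so δ = 2.326 + 0.842 = 3.168.
δ = d·√(n/2) ⇒ d = δ/√(n/2) = 3.168/√(155/2) = 0.3599.

d ≈ 0.360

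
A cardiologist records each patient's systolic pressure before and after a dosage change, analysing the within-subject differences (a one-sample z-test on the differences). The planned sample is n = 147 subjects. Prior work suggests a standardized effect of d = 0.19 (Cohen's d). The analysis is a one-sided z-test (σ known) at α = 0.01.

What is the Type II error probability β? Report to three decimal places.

β ≈ 0.509

Noncentrality parameter: δ = d·√n = 0.19 × √147 = 2.3036
Critical value for a one-sided test at α = 0.01: z_α = 2.326.
Power = P(Z > 2.326 − δ) = Φ(-0.023) = 0.4909.
Type II error: β = 1 − power = 1 − 0.4909 = 0.5091.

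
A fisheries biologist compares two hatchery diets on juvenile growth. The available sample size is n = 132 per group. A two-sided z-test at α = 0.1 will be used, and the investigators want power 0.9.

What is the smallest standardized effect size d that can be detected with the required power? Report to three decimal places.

d ≈ 0.360

Required noncentrality: δ = z_{0.05} + z_{0.10} = 1.645 + 1.282 = 2.926.
(Lower-tail contribution to power is negligible for δ > 0.)
δ = d·√(n/2) ⇒ d = δ/√(n/2) = 2.926/√(132/2) = 0.3602.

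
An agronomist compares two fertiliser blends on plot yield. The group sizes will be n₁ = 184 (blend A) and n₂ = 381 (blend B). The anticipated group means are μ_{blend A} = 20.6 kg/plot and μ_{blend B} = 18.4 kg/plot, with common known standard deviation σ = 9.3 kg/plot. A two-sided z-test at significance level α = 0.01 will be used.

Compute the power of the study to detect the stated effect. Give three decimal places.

Standardized effect: d = |μ_{blend A} − μ_{blend B}| / σ = |20.6 − 18.4| / 9.3 = 0.2366
Noncentrality parameter: δ = d / √(1/n₁ + 1/n₂) = 0.2366 / √(1/184 + 1/381) = 2.6350
Critical value for a two-sided test at α = 0.01: z_{α/2} = 2.576.
Power = Φ(δ − 2.576) + Φ(−δ − 2.576) = Φ(0.059) + Φ(-5.211) = 0.5236 + 0.0000 = 0.5236.

Power ≈ 0.524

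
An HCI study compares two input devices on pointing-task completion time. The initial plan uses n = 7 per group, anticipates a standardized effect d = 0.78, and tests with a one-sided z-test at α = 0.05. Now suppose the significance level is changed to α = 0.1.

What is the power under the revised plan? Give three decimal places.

δ = d·√(n/2) = 0.78 × √(7/2) = 1.4592 (unchanged). New critical value: z_{0.1} = 1.282.
Revised power = Φ(δ − 1.282) = Φ(0.178) = 0.5705.

Power ≈ 0.571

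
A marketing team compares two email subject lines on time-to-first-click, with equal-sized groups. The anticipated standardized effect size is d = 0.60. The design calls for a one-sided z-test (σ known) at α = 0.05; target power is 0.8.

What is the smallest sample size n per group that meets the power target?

n = 35 per group

Set Φ(δ − 1.645) = 0.8; then δ − 1.645 = Φ⁻¹(0.8) = 0.842, giving δ = 2.486.
δ = d·√(n/2) ⇒ n = 2(δ/d)² = 2 × (2.486 / 0.60)² = 34.35.
Rounding up, n = 35 per group.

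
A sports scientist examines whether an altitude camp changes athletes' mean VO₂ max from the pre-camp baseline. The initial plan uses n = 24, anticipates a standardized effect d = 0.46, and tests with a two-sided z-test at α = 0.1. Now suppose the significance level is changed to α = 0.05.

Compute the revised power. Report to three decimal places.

δ = d·√n = 0.46 × √24 = 2.2535 (unchanged). New critical value: z_{0.025} = 1.960.
Revised power = Φ(δ − 1.960) + Φ(−δ − 1.960) = Φ(0.294) + Φ(-4.213) = 0.6155 + 0.0000 = 0.6155.

Power ≈ 0.615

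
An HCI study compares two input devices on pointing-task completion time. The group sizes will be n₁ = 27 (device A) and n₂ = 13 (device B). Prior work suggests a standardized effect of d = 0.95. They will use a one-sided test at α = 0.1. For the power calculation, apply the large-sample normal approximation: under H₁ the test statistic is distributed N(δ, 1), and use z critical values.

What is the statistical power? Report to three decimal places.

Power ≈ 0.937

Noncentrality parameter: δ = d / √(1/n₁ + 1/n₂) = 0.95 / √(1/27 + 1/13) = 2.8141
Critical value for a one-sided test at α = 0.1: z_α = 1.282.
Power = P(Z > 1.282 − δ) = Φ(1.533) = 0.9373.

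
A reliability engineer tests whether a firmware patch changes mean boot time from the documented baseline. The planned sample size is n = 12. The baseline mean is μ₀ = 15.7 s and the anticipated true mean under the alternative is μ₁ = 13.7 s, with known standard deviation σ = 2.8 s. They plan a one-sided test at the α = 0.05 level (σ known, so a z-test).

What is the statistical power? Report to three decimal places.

Power ≈ 0.797

Standardized effect: d = |μ₁ − μ₀| / σ = |13.7 − 15.7| / 2.8 = 0.7143
Noncentrality parameter: λ = d·√n = 0.7143 × √12 = 2.4744
Critical value for a one-sided test at α = 0.05: z_α = 1.645.
Power = Φ(λ − 1.645) = Φ(0.830) = 0.7966.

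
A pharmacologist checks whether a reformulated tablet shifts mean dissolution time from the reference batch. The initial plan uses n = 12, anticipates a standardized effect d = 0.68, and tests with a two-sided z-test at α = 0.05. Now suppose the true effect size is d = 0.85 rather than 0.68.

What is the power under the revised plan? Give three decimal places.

Power ≈ 0.838

With d = 0.85: δ = d·√n = 0.85 × √12 = 2.9445. Critical value z_{0.025} = 1.960.
Revised power = Φ(δ − 1.960) + Φ(−δ − 1.960) = Φ(0.985) + Φ(-4.904) = 0.8376 + 0.0000 = 0.8376.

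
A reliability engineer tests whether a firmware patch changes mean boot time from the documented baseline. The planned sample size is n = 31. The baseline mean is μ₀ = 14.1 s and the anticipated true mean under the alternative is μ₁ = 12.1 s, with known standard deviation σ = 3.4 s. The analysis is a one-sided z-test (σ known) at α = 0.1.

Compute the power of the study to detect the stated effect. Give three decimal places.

Power ≈ 0.977

Standardized effect: d = |μ₁ − μ₀| / σ = |12.1 − 14.1| / 3.4 = 0.5882
Noncentrality parameter: δ = d·√n = 0.5882 × √31 = 3.2752
One-sided α = 0.1 → critical value z_{0.1} = 1.282.
Power = Φ(δ − 1.282) = Φ(1.994) = 0.9769.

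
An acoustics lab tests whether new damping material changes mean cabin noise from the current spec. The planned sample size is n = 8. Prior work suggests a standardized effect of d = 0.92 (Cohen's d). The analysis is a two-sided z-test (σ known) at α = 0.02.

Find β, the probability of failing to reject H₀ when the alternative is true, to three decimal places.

β ≈ 0.391

Noncentrality parameter: δ = d·√n = 0.92 × √8 = 2.6022
Two-sided α = 0.02 → critical value z_{0.01} = 2.326.
Power = Φ(δ − 2.326) + Φ(−δ − 2.326) = Φ(0.276) + Φ(-4.929) = 0.6087 + 0.0000 = 0.6087.
Type II error: β = 1 − power = 1 − 0.6087 = 0.3913.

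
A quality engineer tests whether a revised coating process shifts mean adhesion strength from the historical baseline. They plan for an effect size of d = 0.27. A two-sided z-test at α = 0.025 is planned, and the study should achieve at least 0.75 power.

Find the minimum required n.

For power 0.75 need Φ(δ − z_{0.0125}) = 0.75, so δ = z_{0.0125} + z_{0.25} = 2.241 + 0.674 = 2.916.
(Ignoring the negligible lower-tail rejection probability gives the usual closed-form inversion.)
δ = d·√n ⇒ n = (δ/d)² = (2.916 / 0.27)² = 116.63.
Round up to the next whole unit.

n = 117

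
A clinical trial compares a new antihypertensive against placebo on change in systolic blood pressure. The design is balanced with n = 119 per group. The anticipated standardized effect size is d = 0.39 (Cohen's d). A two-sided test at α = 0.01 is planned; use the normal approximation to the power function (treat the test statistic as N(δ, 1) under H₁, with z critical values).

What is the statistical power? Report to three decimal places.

Power ≈ 0.667

Noncentrality parameter: δ = d·√(n/2) = 0.39 × √(119/2) = 3.0083
Critical value for a two-sided test at α = 0.01: z_{α/2} = 2.576.
Power = Φ(δ − 2.576) + Φ(−δ − 2.576) = Φ(0.432) + Φ(-5.584) = 0.6673 + 0.0000 = 0.6673.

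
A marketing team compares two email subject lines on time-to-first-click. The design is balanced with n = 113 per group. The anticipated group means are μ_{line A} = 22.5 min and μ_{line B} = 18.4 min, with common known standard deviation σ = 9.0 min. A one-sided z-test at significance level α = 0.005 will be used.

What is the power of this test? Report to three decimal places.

Power ≈ 0.802

Standardized effect: d = |μ_{line A} − μ_{line B}| / σ = |22.5 − 18.4| / 9.0 = 0.4556
Noncentrality parameter: δ = d·√(n/2) = 0.4556 × √(113/2) = 3.4243
One-sided α = 0.005 → critical value z_{0.005} = 2.576.
Power = P(Z > 2.576 − δ) = Φ(0.848) = 0.8019.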